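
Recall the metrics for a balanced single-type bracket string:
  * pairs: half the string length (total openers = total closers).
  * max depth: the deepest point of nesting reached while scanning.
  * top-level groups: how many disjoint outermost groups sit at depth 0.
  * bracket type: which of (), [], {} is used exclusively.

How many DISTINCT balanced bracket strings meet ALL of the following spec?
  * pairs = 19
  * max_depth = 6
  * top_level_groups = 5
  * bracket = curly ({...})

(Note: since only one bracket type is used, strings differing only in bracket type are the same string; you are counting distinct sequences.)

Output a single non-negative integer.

Answer: 28224900

Derivation:
Spec: pairs=19 depth=6 groups=5
Count(depth <= 6) = 100601980
Count(depth <= 5) = 72377080
Count(depth == 6) = 100601980 - 72377080 = 28224900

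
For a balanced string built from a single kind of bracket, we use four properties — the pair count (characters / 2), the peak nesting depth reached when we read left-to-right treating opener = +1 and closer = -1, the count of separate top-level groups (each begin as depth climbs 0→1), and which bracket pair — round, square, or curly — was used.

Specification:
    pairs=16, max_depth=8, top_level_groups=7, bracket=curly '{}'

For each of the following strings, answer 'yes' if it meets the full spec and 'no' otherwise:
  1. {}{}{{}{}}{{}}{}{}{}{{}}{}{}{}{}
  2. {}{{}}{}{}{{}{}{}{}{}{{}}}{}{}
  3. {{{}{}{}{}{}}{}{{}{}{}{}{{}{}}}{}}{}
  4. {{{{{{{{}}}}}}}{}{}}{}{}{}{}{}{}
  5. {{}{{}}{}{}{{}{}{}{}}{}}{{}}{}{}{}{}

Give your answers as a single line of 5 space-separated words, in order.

String 1 '{}{}{{}{}}{{}}{}{}{}{{}}{}{}{}{}': depth seq [1 0 1 0 1 2 1 2 1 0 1 2 1 0 1 0 1 0 1 0 1 2 1 0 1 0 1 0 1 0 1 0]
  -> pairs=16 depth=2 groups=12 -> no
String 2 '{}{{}}{}{}{{}{}{}{}{}{{}}}{}{}': depth seq [1 0 1 2 1 0 1 0 1 0 1 2 1 2 1 2 1 2 1 2 1 2 3 2 1 0 1 0 1 0]
  -> pairs=15 depth=3 groups=7 -> no
String 3 '{{{}{}{}{}{}}{}{{}{}{}{}{{}{}}}{}}{}': depth seq [1 2 3 2 3 2 3 2 3 2 3 2 1 2 1 2 3 2 3 2 3 2 3 2 3 4 3 4 3 2 1 2 1 0 1 0]
  -> pairs=18 depth=4 groups=2 -> no
String 4 '{{{{{{{{}}}}}}}{}{}}{}{}{}{}{}{}': depth seq [1 2 3 4 5 6 7 8 7 6 5 4 3 2 1 2 1 2 1 0 1 0 1 0 1 0 1 0 1 0 1 0]
  -> pairs=16 depth=8 groups=7 -> yes
String 5 '{{}{{}}{}{}{{}{}{}{}}{}}{{}}{}{}{}{}': depth seq [1 2 1 2 3 2 1 2 1 2 1 2 3 2 3 2 3 2 3 2 1 2 1 0 1 2 1 0 1 0 1 0 1 0 1 0]
  -> pairs=18 depth=3 groups=6 -> no

Answer: no no no yes no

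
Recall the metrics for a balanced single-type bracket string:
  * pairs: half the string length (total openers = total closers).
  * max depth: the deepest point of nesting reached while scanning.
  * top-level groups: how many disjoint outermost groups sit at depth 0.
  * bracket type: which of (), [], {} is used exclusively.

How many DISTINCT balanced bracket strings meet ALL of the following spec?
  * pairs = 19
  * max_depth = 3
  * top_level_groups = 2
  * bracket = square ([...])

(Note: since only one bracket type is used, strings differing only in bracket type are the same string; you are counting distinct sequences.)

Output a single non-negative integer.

Spec: pairs=19 depth=3 groups=2
Count(depth <= 3) = 655360
Count(depth <= 2) = 18
Count(depth == 3) = 655360 - 18 = 655342

Answer: 655342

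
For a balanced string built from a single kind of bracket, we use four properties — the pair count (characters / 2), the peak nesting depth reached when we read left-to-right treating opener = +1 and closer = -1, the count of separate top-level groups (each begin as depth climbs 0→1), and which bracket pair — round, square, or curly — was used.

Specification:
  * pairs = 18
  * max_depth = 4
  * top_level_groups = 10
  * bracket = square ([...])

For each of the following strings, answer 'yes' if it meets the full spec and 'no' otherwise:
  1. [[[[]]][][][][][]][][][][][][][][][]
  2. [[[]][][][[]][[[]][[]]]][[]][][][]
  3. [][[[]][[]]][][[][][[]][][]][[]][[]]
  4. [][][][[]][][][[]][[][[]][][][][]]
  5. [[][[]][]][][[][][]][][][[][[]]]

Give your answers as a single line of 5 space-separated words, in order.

String 1 '[[[[]]][][][][][]][][][][][][][][][]': depth seq [1 2 3 4 3 2 1 2 1 2 1 2 1 2 1 2 1 0 1 0 1 0 1 0 1 0 1 0 1 0 1 0 1 0 1 0]
  -> pairs=18 depth=4 groups=10 -> yes
String 2 '[[[]][][][[]][[[]][[]]]][[]][][][]': depth seq [1 2 3 2 1 2 1 2 1 2 3 2 1 2 3 4 3 2 3 4 3 2 1 0 1 2 1 0 1 0 1 0 1 0]
  -> pairs=17 depth=4 groups=5 -> no
String 3 '[][[[]][[]]][][[][][[]][][]][[]][[]]': depth seq [1 0 1 2 3 2 1 2 3 2 1 0 1 0 1 2 1 2 1 2 3 2 1 2 1 2 1 0 1 2 1 0 1 2 1 0]
  -> pairs=18 depth=3 groups=6 -> no
String 4 '[][][][[]][][][[]][[][[]][][][][]]': depth seq [1 0 1 0 1 0 1 2 1 0 1 0 1 0 1 2 1 0 1 2 1 2 3 2 1 2 1 2 1 2 1 2 1 0]
  -> pairs=17 depth=3 groups=8 -> no
String 5 '[[][[]][]][][[][][]][][][[][[]]]': depth seq [1 2 1 2 3 2 1 2 1 0 1 0 1 2 1 2 1 2 1 0 1 0 1 0 1 2 1 2 3 2 1 0]
  -> pairs=16 depth=3 groups=6 -> no

Answer: yes no no no no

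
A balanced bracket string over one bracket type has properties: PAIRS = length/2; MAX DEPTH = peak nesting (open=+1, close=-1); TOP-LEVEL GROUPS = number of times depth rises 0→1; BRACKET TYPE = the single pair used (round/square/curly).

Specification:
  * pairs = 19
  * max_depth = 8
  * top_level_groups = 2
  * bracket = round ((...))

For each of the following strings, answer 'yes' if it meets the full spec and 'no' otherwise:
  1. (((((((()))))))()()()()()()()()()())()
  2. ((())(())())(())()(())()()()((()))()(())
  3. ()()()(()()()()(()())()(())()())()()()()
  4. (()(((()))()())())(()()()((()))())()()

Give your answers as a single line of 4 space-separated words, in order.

String 1 '(((((((()))))))()()()()()()()()()())()': depth seq [1 2 3 4 5 6 7 8 7 6 5 4 3 2 1 2 1 2 1 2 1 2 1 2 1 2 1 2 1 2 1 2 1 2 1 0 1 0]
  -> pairs=19 depth=8 groups=2 -> yes
String 2 '((())(())())(())()(())()()()((()))()(())': depth seq [1 2 3 2 1 2 3 2 1 2 1 0 1 2 1 0 1 0 1 2 1 0 1 0 1 0 1 0 1 2 3 2 1 0 1 0 1 2 1 0]
  -> pairs=20 depth=3 groups=10 -> no
String 3 '()()()(()()()()(()())()(())()())()()()()': depth seq [1 0 1 0 1 0 1 2 1 2 1 2 1 2 1 2 3 2 3 2 1 2 1 2 3 2 1 2 1 2 1 0 1 0 1 0 1 0 1 0]
  -> pairs=20 depth=3 groups=8 -> no
String 4 '(()(((()))()())())(()()()((()))())()()': depth seq [1 2 1 2 3 4 5 4 3 2 3 2 3 2 1 2 1 0 1 2 1 2 1 2 1 2 3 4 3 2 1 2 1 0 1 0 1 0]
  -> pairs=19 depth=5 groups=4 -> no

Answer: yes no no no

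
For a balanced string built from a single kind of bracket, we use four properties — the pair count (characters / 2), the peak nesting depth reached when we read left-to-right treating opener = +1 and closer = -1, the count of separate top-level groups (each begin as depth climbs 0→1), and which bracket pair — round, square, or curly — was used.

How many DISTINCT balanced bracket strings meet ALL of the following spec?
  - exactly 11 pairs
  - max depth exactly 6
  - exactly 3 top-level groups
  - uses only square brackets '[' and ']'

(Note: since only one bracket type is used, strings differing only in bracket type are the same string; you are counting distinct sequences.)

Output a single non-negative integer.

Spec: pairs=11 depth=6 groups=3
Count(depth <= 6) = 11580
Count(depth <= 5) = 10350
Count(depth == 6) = 11580 - 10350 = 1230

Answer: 1230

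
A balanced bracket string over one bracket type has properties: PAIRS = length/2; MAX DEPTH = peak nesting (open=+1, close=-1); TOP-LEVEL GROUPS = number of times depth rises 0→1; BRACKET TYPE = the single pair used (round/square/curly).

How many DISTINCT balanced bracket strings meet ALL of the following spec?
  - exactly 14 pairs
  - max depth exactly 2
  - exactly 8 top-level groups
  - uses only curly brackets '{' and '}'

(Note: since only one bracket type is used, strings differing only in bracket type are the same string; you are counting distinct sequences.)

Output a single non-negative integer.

Spec: pairs=14 depth=2 groups=8
Count(depth <= 2) = 1716
Count(depth <= 1) = 0
Count(depth == 2) = 1716 - 0 = 1716

Answer: 1716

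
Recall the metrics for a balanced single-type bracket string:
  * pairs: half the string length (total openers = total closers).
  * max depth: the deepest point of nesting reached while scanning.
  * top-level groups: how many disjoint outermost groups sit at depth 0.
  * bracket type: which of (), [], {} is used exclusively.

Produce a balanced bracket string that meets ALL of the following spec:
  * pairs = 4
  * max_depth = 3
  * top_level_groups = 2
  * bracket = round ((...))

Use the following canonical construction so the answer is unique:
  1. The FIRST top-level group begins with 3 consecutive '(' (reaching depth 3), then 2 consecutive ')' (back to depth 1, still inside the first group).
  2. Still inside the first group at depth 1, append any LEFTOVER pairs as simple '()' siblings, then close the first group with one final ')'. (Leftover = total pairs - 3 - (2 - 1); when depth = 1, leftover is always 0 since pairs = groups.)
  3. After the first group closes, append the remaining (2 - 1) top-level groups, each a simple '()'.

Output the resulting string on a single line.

Answer: ((()))()

Derivation:
Spec: pairs=4 depth=3 groups=2
Leftover pairs = 4 - 3 - (2-1) = 0
First group: deep chain of depth 3 + 0 sibling pairs
Remaining 1 groups: simple '()' each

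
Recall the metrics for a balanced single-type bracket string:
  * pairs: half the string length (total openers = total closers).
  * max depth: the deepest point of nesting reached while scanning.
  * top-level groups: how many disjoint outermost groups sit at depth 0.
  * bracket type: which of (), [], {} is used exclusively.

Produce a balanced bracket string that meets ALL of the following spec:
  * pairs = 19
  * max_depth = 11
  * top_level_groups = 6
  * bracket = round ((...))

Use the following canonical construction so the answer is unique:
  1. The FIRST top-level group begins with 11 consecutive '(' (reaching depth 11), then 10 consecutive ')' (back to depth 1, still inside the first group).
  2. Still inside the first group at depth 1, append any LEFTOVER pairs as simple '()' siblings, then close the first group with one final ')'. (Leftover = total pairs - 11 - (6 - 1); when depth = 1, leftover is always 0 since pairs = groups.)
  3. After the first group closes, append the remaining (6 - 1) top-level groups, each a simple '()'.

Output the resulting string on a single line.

Answer: ((((((((((())))))))))()()())()()()()()

Derivation:
Spec: pairs=19 depth=11 groups=6
Leftover pairs = 19 - 11 - (6-1) = 3
First group: deep chain of depth 11 + 3 sibling pairs
Remaining 5 groups: simple '()' each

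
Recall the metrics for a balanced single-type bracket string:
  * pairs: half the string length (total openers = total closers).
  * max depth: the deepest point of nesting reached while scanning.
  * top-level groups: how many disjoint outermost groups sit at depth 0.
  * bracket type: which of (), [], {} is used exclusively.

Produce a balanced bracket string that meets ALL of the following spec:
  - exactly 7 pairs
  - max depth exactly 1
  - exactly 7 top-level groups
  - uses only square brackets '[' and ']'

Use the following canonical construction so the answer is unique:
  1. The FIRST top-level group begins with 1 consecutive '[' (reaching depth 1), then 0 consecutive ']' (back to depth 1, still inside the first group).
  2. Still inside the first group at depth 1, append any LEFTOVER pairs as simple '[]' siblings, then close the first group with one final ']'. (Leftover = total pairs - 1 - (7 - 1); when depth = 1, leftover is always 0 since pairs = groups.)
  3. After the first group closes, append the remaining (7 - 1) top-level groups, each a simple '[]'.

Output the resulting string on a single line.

Spec: pairs=7 depth=1 groups=7
Leftover pairs = 7 - 1 - (7-1) = 0
First group: deep chain of depth 1 + 0 sibling pairs
Remaining 6 groups: simple '[]' each

Answer: [][][][][][][]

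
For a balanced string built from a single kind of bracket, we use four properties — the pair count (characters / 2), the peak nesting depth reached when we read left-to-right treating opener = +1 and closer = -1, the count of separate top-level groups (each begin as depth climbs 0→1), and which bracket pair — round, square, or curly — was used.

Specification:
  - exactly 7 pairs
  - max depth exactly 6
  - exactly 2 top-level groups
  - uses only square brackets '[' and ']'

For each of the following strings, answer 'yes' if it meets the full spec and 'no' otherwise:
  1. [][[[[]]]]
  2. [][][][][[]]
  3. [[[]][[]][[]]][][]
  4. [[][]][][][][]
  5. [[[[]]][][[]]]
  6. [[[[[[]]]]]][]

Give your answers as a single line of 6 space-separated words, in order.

Answer: no no no no no yes

Derivation:
String 1 '[][[[[]]]]': depth seq [1 0 1 2 3 4 3 2 1 0]
  -> pairs=5 depth=4 groups=2 -> no
String 2 '[][][][][[]]': depth seq [1 0 1 0 1 0 1 0 1 2 1 0]
  -> pairs=6 depth=2 groups=5 -> no
String 3 '[[[]][[]][[]]][][]': depth seq [1 2 3 2 1 2 3 2 1 2 3 2 1 0 1 0 1 0]
  -> pairs=9 depth=3 groups=3 -> no
String 4 '[[][]][][][][]': depth seq [1 2 1 2 1 0 1 0 1 0 1 0 1 0]
  -> pairs=7 depth=2 groups=5 -> no
String 5 '[[[[]]][][[]]]': depth seq [1 2 3 4 3 2 1 2 1 2 3 2 1 0]
  -> pairs=7 depth=4 groups=1 -> no
String 6 '[[[[[[]]]]]][]': depth seq [1 2 3 4 5 6 5 4 3 2 1 0 1 0]
  -> pairs=7 depth=6 groups=2 -> yes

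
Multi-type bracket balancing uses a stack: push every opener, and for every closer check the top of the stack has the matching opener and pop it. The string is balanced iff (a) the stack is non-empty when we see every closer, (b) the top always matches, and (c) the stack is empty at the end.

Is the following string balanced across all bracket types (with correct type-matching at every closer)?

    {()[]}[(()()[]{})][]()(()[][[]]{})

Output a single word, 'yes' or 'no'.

Answer: yes

Derivation:
pos 0: push '{'; stack = {
pos 1: push '('; stack = {(
pos 2: ')' matches '('; pop; stack = {
pos 3: push '['; stack = {[
pos 4: ']' matches '['; pop; stack = {
pos 5: '}' matches '{'; pop; stack = (empty)
pos 6: push '['; stack = [
pos 7: push '('; stack = [(
pos 8: push '('; stack = [((
pos 9: ')' matches '('; pop; stack = [(
pos 10: push '('; stack = [((
pos 11: ')' matches '('; pop; stack = [(
pos 12: push '['; stack = [([
pos 13: ']' matches '['; pop; stack = [(
pos 14: push '{'; stack = [({
pos 15: '}' matches '{'; pop; stack = [(
pos 16: ')' matches '('; pop; stack = [
pos 17: ']' matches '['; pop; stack = (empty)
pos 18: push '['; stack = [
pos 19: ']' matches '['; pop; stack = (empty)
pos 20: push '('; stack = (
pos 21: ')' matches '('; pop; stack = (empty)
pos 22: push '('; stack = (
pos 23: push '('; stack = ((
pos 24: ')' matches '('; pop; stack = (
pos 25: push '['; stack = ([
pos 26: ']' matches '['; pop; stack = (
pos 27: push '['; stack = ([
pos 28: push '['; stack = ([[
pos 29: ']' matches '['; pop; stack = ([
pos 30: ']' matches '['; pop; stack = (
pos 31: push '{'; stack = ({
pos 32: '}' matches '{'; pop; stack = (
pos 33: ')' matches '('; pop; stack = (empty)
end: stack empty → VALID
Verdict: properly nested → yes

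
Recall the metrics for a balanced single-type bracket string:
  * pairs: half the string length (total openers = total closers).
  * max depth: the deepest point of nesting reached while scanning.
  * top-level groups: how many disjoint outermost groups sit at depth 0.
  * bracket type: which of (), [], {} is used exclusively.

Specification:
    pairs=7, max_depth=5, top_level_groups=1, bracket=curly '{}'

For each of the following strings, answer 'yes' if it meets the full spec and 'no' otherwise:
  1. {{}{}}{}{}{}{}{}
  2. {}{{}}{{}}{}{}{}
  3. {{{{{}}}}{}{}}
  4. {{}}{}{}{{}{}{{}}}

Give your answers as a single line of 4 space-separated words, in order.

Answer: no no yes no

Derivation:
String 1 '{{}{}}{}{}{}{}{}': depth seq [1 2 1 2 1 0 1 0 1 0 1 0 1 0 1 0]
  -> pairs=8 depth=2 groups=6 -> no
String 2 '{}{{}}{{}}{}{}{}': depth seq [1 0 1 2 1 0 1 2 1 0 1 0 1 0 1 0]
  -> pairs=8 depth=2 groups=6 -> no
String 3 '{{{{{}}}}{}{}}': depth seq [1 2 3 4 5 4 3 2 1 2 1 2 1 0]
  -> pairs=7 depth=5 groups=1 -> yes
String 4 '{{}}{}{}{{}{}{{}}}': depth seq [1 2 1 0 1 0 1 0 1 2 1 2 1 2 3 2 1 0]
  -> pairs=9 depth=3 groups=4 -> no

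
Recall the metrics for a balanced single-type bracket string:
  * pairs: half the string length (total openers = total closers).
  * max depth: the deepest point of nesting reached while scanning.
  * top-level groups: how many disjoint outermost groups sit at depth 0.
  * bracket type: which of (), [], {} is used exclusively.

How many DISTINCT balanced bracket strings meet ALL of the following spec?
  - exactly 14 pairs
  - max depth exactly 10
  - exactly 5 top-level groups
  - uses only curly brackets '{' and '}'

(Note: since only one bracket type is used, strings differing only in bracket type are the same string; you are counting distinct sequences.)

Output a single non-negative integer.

Spec: pairs=14 depth=10 groups=5
Count(depth <= 10) = 177650
Count(depth <= 9) = 177645
Count(depth == 10) = 177650 - 177645 = 5

Answer: 5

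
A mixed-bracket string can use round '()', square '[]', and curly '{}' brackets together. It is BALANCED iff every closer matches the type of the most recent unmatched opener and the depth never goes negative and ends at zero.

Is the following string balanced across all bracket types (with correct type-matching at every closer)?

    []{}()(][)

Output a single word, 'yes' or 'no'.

pos 0: push '['; stack = [
pos 1: ']' matches '['; pop; stack = (empty)
pos 2: push '{'; stack = {
pos 3: '}' matches '{'; pop; stack = (empty)
pos 4: push '('; stack = (
pos 5: ')' matches '('; pop; stack = (empty)
pos 6: push '('; stack = (
pos 7: saw closer ']' but top of stack is '(' (expected ')') → INVALID
Verdict: type mismatch at position 7: ']' closes '(' → no

Answer: no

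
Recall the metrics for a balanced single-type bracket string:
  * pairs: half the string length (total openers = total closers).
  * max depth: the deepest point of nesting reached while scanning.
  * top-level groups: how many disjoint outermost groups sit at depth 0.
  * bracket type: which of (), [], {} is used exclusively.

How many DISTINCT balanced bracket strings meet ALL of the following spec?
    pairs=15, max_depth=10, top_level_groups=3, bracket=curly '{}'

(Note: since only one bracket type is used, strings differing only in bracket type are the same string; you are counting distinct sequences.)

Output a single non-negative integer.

Spec: pairs=15 depth=10 groups=3
Count(depth <= 10) = 1930718
Count(depth <= 9) = 1925612
Count(depth == 10) = 1930718 - 1925612 = 5106

Answer: 5106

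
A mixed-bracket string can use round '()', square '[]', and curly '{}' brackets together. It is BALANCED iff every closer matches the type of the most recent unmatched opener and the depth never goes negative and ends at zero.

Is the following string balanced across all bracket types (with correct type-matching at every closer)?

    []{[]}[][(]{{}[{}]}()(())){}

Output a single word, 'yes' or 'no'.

pos 0: push '['; stack = [
pos 1: ']' matches '['; pop; stack = (empty)
pos 2: push '{'; stack = {
pos 3: push '['; stack = {[
pos 4: ']' matches '['; pop; stack = {
pos 5: '}' matches '{'; pop; stack = (empty)
pos 6: push '['; stack = [
pos 7: ']' matches '['; pop; stack = (empty)
pos 8: push '['; stack = [
pos 9: push '('; stack = [(
pos 10: saw closer ']' but top of stack is '(' (expected ')') → INVALID
Verdict: type mismatch at position 10: ']' closes '(' → no

Answer: no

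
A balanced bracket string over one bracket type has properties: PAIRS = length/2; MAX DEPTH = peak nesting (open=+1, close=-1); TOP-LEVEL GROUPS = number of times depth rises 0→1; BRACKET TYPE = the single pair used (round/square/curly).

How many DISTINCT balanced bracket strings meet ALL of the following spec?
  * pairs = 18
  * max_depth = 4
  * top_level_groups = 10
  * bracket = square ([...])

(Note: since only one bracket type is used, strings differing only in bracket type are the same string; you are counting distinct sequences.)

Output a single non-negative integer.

Answer: 207815

Derivation:
Spec: pairs=18 depth=4 groups=10
Count(depth <= 4) = 517420
Count(depth <= 3) = 309605
Count(depth == 4) = 517420 - 309605 = 207815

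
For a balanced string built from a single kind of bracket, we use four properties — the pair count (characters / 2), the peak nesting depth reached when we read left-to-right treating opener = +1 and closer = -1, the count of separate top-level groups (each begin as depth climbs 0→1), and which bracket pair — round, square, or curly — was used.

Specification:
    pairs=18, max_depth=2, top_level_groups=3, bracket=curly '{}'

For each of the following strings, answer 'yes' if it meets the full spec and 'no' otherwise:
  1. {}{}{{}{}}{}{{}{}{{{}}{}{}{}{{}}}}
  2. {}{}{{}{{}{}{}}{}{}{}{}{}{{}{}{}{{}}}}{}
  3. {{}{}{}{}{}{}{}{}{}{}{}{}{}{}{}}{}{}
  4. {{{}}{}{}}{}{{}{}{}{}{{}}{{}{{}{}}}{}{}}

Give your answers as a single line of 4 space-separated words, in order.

String 1 '{}{}{{}{}}{}{{}{}{{{}}{}{}{}{{}}}}': depth seq [1 0 1 0 1 2 1 2 1 0 1 0 1 2 1 2 1 2 3 4 3 2 3 2 3 2 3 2 3 4 3 2 1 0]
  -> pairs=17 depth=4 groups=5 -> no
String 2 '{}{}{{}{{}{}{}}{}{}{}{}{}{{}{}{}{{}}}}{}': depth seq [1 0 1 0 1 2 1 2 3 2 3 2 3 2 1 2 1 2 1 2 1 2 1 2 1 2 3 2 3 2 3 2 3 4 3 2 1 0 1 0]
  -> pairs=20 depth=4 groups=4 -> no
String 3 '{{}{}{}{}{}{}{}{}{}{}{}{}{}{}{}}{}{}': depth seq [1 2 1 2 1 2 1 2 1 2 1 2 1 2 1 2 1 2 1 2 1 2 1 2 1 2 1 2 1 2 1 0 1 0 1 0]
  -> pairs=18 depth=2 groups=3 -> yes
String 4 '{{{}}{}{}}{}{{}{}{}{}{{}}{{}{{}{}}}{}{}}': depth seq [1 2 3 2 1 2 1 2 1 0 1 0 1 2 1 2 1 2 1 2 1 2 3 2 1 2 3 2 3 4 3 4 3 2 1 2 1 2 1 0]
  -> pairs=20 depth=4 groups=3 -> no

Answer: no no yes no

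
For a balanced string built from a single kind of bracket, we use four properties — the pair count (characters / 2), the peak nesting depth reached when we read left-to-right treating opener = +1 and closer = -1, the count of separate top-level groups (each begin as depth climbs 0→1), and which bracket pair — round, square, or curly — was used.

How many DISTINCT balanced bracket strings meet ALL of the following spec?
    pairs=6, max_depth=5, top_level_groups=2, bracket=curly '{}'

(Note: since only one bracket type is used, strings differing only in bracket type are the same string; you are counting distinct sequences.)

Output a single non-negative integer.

Answer: 2

Derivation:
Spec: pairs=6 depth=5 groups=2
Count(depth <= 5) = 42
Count(depth <= 4) = 40
Count(depth == 5) = 42 - 40 = 2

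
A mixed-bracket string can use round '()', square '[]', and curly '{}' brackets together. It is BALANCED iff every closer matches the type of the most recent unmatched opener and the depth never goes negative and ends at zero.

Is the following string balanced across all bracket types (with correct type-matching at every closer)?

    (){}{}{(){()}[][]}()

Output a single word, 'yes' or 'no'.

pos 0: push '('; stack = (
pos 1: ')' matches '('; pop; stack = (empty)
pos 2: push '{'; stack = {
pos 3: '}' matches '{'; pop; stack = (empty)
pos 4: push '{'; stack = {
pos 5: '}' matches '{'; pop; stack = (empty)
pos 6: push '{'; stack = {
pos 7: push '('; stack = {(
pos 8: ')' matches '('; pop; stack = {
pos 9: push '{'; stack = {{
pos 10: push '('; stack = {{(
pos 11: ')' matches '('; pop; stack = {{
pos 12: '}' matches '{'; pop; stack = {
pos 13: push '['; stack = {[
pos 14: ']' matches '['; pop; stack = {
pos 15: push '['; stack = {[
pos 16: ']' matches '['; pop; stack = {
pos 17: '}' matches '{'; pop; stack = (empty)
pos 18: push '('; stack = (
pos 19: ')' matches '('; pop; stack = (empty)
end: stack empty → VALID
Verdict: properly nested → yes

Answer: yes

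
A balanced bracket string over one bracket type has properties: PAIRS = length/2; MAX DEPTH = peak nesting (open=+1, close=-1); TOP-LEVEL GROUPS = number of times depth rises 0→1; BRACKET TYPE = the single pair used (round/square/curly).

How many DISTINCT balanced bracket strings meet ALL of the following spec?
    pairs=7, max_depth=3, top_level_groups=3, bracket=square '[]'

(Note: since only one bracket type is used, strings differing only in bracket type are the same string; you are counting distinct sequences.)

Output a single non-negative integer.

Answer: 51

Derivation:
Spec: pairs=7 depth=3 groups=3
Count(depth <= 3) = 66
Count(depth <= 2) = 15
Count(depth == 3) = 66 - 15 = 51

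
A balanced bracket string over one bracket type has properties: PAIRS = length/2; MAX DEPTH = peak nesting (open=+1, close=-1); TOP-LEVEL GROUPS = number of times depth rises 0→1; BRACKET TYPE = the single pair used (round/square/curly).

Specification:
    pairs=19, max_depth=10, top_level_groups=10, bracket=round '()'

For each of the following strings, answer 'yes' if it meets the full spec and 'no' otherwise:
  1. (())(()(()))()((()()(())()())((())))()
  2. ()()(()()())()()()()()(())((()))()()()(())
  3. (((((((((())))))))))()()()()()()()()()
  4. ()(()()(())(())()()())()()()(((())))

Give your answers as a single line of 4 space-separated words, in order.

String 1 '(())(()(()))()((()()(())()())((())))()': depth seq [1 2 1 0 1 2 1 2 3 2 1 0 1 0 1 2 3 2 3 2 3 4 3 2 3 2 3 2 1 2 3 4 3 2 1 0 1 0]
  -> pairs=19 depth=4 groups=5 -> no
String 2 '()()(()()())()()()()()(())((()))()()()(())': depth seq [1 0 1 0 1 2 1 2 1 2 1 0 1 0 1 0 1 0 1 0 1 0 1 2 1 0 1 2 3 2 1 0 1 0 1 0 1 0 1 2 1 0]
  -> pairs=21 depth=3 groups=14 -> no
String 3 '(((((((((())))))))))()()()()()()()()()': depth seq [1 2 3 4 5 6 7 8 9 10 9 8 7 6 5 4 3 2 1 0 1 0 1 0 1 0 1 0 1 0 1 0 1 0 1 0 1 0]
  -> pairs=19 depth=10 groups=10 -> yes
String 4 '()(()()(())(())()()())()()()(((())))': depth seq [1 0 1 2 1 2 1 2 3 2 1 2 3 2 1 2 1 2 1 2 1 0 1 0 1 0 1 0 1 2 3 4 3 2 1 0]
  -> pairs=18 depth=4 groups=6 -> no

Answer: no no yes no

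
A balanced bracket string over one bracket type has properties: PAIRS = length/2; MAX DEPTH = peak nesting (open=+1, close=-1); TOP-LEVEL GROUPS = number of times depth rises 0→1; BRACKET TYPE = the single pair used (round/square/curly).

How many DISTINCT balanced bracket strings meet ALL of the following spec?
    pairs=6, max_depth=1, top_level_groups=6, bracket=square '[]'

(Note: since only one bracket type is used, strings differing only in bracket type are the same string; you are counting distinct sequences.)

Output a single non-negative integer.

Spec: pairs=6 depth=1 groups=6
Count(depth <= 1) = 1
Count(depth <= 0) = 0
Count(depth == 1) = 1 - 0 = 1

Answer: 1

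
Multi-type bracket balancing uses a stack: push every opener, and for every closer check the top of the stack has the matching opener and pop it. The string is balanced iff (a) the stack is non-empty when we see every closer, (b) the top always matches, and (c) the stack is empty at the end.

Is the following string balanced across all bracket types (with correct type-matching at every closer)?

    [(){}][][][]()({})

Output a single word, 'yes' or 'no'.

pos 0: push '['; stack = [
pos 1: push '('; stack = [(
pos 2: ')' matches '('; pop; stack = [
pos 3: push '{'; stack = [{
pos 4: '}' matches '{'; pop; stack = [
pos 5: ']' matches '['; pop; stack = (empty)
pos 6: push '['; stack = [
pos 7: ']' matches '['; pop; stack = (empty)
pos 8: push '['; stack = [
pos 9: ']' matches '['; pop; stack = (empty)
pos 10: push '['; stack = [
pos 11: ']' matches '['; pop; stack = (empty)
pos 12: push '('; stack = (
pos 13: ')' matches '('; pop; stack = (empty)
pos 14: push '('; stack = (
pos 15: push '{'; stack = ({
pos 16: '}' matches '{'; pop; stack = (
pos 17: ')' matches '('; pop; stack = (empty)
end: stack empty → VALID
Verdict: properly nested → yes

Answer: yes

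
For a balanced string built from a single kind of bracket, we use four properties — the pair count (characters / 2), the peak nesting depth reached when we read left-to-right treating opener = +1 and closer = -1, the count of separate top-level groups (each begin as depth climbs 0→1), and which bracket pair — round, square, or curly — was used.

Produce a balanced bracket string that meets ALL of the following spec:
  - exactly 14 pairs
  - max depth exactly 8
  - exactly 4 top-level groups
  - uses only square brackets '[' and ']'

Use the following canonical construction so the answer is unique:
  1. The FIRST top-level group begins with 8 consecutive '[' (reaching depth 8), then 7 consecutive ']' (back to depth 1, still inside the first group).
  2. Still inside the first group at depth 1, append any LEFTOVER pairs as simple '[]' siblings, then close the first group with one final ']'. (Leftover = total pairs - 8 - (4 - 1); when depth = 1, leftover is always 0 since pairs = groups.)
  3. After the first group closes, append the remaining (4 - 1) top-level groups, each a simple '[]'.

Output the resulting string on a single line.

Spec: pairs=14 depth=8 groups=4
Leftover pairs = 14 - 8 - (4-1) = 3
First group: deep chain of depth 8 + 3 sibling pairs
Remaining 3 groups: simple '[]' each

Answer: [[[[[[[[]]]]]]][][][]][][][]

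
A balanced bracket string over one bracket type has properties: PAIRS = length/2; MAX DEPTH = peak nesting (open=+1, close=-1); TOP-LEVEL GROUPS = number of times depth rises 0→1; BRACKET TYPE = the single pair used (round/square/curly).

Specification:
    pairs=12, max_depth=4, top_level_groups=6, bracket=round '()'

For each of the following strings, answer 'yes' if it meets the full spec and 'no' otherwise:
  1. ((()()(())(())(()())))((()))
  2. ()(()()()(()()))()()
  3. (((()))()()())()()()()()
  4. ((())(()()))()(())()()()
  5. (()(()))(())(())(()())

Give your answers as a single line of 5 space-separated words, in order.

Answer: no no yes no no

Derivation:
String 1 '((()()(())(())(()())))((()))': depth seq [1 2 3 2 3 2 3 4 3 2 3 4 3 2 3 4 3 4 3 2 1 0 1 2 3 2 1 0]
  -> pairs=14 depth=4 groups=2 -> no
String 2 '()(()()()(()()))()()': depth seq [1 0 1 2 1 2 1 2 1 2 3 2 3 2 1 0 1 0 1 0]
  -> pairs=10 depth=3 groups=4 -> no
String 3 '(((()))()()())()()()()()': depth seq [1 2 3 4 3 2 1 2 1 2 1 2 1 0 1 0 1 0 1 0 1 0 1 0]
  -> pairs=12 depth=4 groups=6 -> yes
String 4 '((())(()()))()(())()()()': depth seq [1 2 3 2 1 2 3 2 3 2 1 0 1 0 1 2 1 0 1 0 1 0 1 0]
  -> pairs=12 depth=3 groups=6 -> no
String 5 '(()(()))(())(())(()())': depth seq [1 2 1 2 3 2 1 0 1 2 1 0 1 2 1 0 1 2 1 2 1 0]
  -> pairs=11 depth=3 groups=4 -> no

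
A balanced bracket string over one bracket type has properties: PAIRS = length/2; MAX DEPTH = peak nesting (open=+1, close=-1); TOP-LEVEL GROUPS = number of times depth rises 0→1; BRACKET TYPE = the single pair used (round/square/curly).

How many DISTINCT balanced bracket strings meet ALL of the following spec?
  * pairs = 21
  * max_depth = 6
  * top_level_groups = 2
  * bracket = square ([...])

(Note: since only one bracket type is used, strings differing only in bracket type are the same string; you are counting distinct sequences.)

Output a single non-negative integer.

Spec: pairs=21 depth=6 groups=2
Count(depth <= 6) = 2613198558
Count(depth <= 5) = 1065406350
Count(depth == 6) = 2613198558 - 1065406350 = 1547792208

Answer: 1547792208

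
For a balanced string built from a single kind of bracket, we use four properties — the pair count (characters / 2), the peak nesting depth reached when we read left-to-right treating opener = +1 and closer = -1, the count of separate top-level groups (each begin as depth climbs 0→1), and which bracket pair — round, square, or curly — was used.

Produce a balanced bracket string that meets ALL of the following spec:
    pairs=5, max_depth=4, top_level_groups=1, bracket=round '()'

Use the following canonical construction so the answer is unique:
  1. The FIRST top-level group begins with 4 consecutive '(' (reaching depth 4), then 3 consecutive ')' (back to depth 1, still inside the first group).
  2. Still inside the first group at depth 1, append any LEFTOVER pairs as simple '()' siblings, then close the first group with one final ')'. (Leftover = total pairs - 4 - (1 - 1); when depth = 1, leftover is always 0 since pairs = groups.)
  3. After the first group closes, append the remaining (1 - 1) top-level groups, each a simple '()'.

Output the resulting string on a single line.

Spec: pairs=5 depth=4 groups=1
Leftover pairs = 5 - 4 - (1-1) = 1
First group: deep chain of depth 4 + 1 sibling pairs
Remaining 0 groups: simple '()' each

Answer: (((()))())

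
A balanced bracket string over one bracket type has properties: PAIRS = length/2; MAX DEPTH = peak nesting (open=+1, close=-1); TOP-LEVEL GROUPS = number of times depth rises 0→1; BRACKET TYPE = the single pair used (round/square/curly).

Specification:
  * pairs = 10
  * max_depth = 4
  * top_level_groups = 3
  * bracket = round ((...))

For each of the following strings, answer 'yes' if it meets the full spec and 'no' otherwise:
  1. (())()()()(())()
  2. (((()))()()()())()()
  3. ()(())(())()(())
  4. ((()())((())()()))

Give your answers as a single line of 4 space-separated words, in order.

Answer: no yes no no

Derivation:
String 1 '(())()()()(())()': depth seq [1 2 1 0 1 0 1 0 1 0 1 2 1 0 1 0]
  -> pairs=8 depth=2 groups=6 -> no
String 2 '(((()))()()()())()()': depth seq [1 2 3 4 3 2 1 2 1 2 1 2 1 2 1 0 1 0 1 0]
  -> pairs=10 depth=4 groups=3 -> yes
String 3 '()(())(())()(())': depth seq [1 0 1 2 1 0 1 2 1 0 1 0 1 2 1 0]
  -> pairs=8 depth=2 groups=5 -> no
String 4 '((()())((())()()))': depth seq [1 2 3 2 3 2 1 2 3 4 3 2 3 2 3 2 1 0]
  -> pairs=9 depth=4 groups=1 -> no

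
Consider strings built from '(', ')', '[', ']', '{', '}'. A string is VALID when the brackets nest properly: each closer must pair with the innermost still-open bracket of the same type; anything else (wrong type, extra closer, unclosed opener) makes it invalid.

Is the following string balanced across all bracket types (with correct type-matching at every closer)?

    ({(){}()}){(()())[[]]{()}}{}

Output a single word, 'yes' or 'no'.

Answer: yes

Derivation:
pos 0: push '('; stack = (
pos 1: push '{'; stack = ({
pos 2: push '('; stack = ({(
pos 3: ')' matches '('; pop; stack = ({
pos 4: push '{'; stack = ({{
pos 5: '}' matches '{'; pop; stack = ({
pos 6: push '('; stack = ({(
pos 7: ')' matches '('; pop; stack = ({
pos 8: '}' matches '{'; pop; stack = (
pos 9: ')' matches '('; pop; stack = (empty)
pos 10: push '{'; stack = {
pos 11: push '('; stack = {(
pos 12: push '('; stack = {((
pos 13: ')' matches '('; pop; stack = {(
pos 14: push '('; stack = {((
pos 15: ')' matches '('; pop; stack = {(
pos 16: ')' matches '('; pop; stack = {
pos 17: push '['; stack = {[
pos 18: push '['; stack = {[[
pos 19: ']' matches '['; pop; stack = {[
pos 20: ']' matches '['; pop; stack = {
pos 21: push '{'; stack = {{
pos 22: push '('; stack = {{(
pos 23: ')' matches '('; pop; stack = {{
pos 24: '}' matches '{'; pop; stack = {
pos 25: '}' matches '{'; pop; stack = (empty)
pos 26: push '{'; stack = {
pos 27: '}' matches '{'; pop; stack = (empty)
end: stack empty → VALID
Verdict: properly nested → yes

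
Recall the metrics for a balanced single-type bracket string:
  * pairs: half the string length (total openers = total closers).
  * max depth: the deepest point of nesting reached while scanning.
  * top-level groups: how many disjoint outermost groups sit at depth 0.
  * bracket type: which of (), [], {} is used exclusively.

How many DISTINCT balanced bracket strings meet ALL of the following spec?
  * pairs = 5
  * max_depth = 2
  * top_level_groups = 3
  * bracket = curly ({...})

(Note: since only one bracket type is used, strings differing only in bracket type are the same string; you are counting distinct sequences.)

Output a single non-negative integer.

Answer: 6

Derivation:
Spec: pairs=5 depth=2 groups=3
Count(depth <= 2) = 6
Count(depth <= 1) = 0
Count(depth == 2) = 6 - 0 = 6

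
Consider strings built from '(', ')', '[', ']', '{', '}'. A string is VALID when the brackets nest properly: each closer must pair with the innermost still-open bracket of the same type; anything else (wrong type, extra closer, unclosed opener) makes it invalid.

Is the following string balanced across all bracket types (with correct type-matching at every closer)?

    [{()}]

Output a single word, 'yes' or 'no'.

pos 0: push '['; stack = [
pos 1: push '{'; stack = [{
pos 2: push '('; stack = [{(
pos 3: ')' matches '('; pop; stack = [{
pos 4: '}' matches '{'; pop; stack = [
pos 5: ']' matches '['; pop; stack = (empty)
end: stack empty → VALID
Verdict: properly nested → yes

Answer: yes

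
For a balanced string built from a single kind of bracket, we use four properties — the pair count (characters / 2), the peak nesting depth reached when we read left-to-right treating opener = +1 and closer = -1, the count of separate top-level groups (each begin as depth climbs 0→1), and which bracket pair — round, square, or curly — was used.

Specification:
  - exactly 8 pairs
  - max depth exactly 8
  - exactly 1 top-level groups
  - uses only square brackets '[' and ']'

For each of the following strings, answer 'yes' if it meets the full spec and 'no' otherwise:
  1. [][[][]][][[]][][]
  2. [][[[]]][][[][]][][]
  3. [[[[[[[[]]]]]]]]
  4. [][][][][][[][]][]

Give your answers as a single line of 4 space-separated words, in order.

String 1 '[][[][]][][[]][][]': depth seq [1 0 1 2 1 2 1 0 1 0 1 2 1 0 1 0 1 0]
  -> pairs=9 depth=2 groups=6 -> no
String 2 '[][[[]]][][[][]][][]': depth seq [1 0 1 2 3 2 1 0 1 0 1 2 1 2 1 0 1 0 1 0]
  -> pairs=10 depth=3 groups=6 -> no
String 3 '[[[[[[[[]]]]]]]]': depth seq [1 2 3 4 5 6 7 8 7 6 5 4 3 2 1 0]
  -> pairs=8 depth=8 groups=1 -> yes
String 4 '[][][][][][[][]][]': depth seq [1 0 1 0 1 0 1 0 1 0 1 2 1 2 1 0 1 0]
  -> pairs=9 depth=2 groups=7 -> no

Answer: no no yes no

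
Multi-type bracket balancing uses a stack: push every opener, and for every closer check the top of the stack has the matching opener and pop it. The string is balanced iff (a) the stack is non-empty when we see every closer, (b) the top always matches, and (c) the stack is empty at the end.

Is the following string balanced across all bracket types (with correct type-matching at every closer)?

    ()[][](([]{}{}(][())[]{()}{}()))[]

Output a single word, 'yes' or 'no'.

pos 0: push '('; stack = (
pos 1: ')' matches '('; pop; stack = (empty)
pos 2: push '['; stack = [
pos 3: ']' matches '['; pop; stack = (empty)
pos 4: push '['; stack = [
pos 5: ']' matches '['; pop; stack = (empty)
pos 6: push '('; stack = (
pos 7: push '('; stack = ((
pos 8: push '['; stack = (([
pos 9: ']' matches '['; pop; stack = ((
pos 10: push '{'; stack = (({
pos 11: '}' matches '{'; pop; stack = ((
pos 12: push '{'; stack = (({
pos 13: '}' matches '{'; pop; stack = ((
pos 14: push '('; stack = (((
pos 15: saw closer ']' but top of stack is '(' (expected ')') → INVALID
Verdict: type mismatch at position 15: ']' closes '(' → no

Answer: no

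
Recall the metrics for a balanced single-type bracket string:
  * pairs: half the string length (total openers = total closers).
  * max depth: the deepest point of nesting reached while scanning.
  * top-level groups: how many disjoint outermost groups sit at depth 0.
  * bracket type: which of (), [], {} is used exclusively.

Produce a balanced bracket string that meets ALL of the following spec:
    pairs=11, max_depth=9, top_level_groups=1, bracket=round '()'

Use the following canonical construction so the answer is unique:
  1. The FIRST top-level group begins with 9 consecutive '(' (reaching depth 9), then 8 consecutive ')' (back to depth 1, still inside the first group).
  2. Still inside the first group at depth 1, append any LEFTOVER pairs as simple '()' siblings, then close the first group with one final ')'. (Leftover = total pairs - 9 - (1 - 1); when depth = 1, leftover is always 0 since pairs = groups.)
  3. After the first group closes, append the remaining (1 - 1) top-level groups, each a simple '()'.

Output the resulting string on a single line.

Spec: pairs=11 depth=9 groups=1
Leftover pairs = 11 - 9 - (1-1) = 2
First group: deep chain of depth 9 + 2 sibling pairs
Remaining 0 groups: simple '()' each

Answer: ((((((((())))))))()())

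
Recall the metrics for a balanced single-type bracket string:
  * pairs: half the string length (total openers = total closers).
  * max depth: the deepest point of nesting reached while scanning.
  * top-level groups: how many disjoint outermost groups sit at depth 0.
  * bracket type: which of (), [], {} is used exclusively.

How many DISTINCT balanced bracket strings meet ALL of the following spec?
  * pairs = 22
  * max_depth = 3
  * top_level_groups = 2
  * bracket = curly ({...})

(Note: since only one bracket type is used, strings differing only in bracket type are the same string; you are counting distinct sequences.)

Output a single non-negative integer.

Answer: 6029291

Derivation:
Spec: pairs=22 depth=3 groups=2
Count(depth <= 3) = 6029312
Count(depth <= 2) = 21
Count(depth == 3) = 6029312 - 21 = 6029291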